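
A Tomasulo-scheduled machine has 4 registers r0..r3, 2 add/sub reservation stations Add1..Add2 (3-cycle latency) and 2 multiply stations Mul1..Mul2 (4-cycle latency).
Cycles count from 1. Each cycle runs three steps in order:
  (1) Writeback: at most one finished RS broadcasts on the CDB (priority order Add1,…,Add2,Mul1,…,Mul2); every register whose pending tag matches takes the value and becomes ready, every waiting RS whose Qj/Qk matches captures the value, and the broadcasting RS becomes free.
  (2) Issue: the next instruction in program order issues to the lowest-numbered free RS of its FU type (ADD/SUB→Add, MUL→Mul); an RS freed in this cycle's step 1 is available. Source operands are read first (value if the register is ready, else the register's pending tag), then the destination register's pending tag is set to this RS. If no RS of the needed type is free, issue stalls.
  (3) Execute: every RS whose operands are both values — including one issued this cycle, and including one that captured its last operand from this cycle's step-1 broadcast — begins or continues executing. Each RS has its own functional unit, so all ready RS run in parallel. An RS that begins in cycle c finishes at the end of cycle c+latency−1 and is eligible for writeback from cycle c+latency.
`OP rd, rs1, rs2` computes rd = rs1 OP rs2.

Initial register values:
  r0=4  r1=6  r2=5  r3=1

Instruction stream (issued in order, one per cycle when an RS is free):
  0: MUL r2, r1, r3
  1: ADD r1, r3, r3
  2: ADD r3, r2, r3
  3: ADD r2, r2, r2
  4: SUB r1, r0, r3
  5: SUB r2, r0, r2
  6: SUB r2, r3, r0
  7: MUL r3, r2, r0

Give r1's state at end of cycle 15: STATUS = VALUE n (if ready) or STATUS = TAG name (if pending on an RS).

STATUS = VALUE -3

c1: issue MUL r2<-Mul1 | r0:4,r1:6,r2:Mul1,r3:1
c2: issue ADD r1<-Add1 | r0:4,r1:Add1,r2:Mul1,r3:1
c3: issue ADD r3<-Add2 | r0:4,r1:Add1,r2:Mul1,r3:Add2
c4: stall | r0:4,r1:Add1,r2:Mul1,r3:Add2
c5: CDB Add1=2; issue ADD r2<-Add1 | r0:4,r1:2,r2:Add1,r3:Add2
c6: CDB Mul1=6; stall | r0:4,r1:2,r2:Add1,r3:Add2
c7: stall | r0:4,r1:2,r2:Add1,r3:Add2
c8: stall | r0:4,r1:2,r2:Add1,r3:Add2
c9: CDB Add1=12; issue SUB r1<-Add1 | r0:4,r1:Add1,r2:12,r3:Add2
c10: CDB Add2=7; issue SUB r2<-Add2 | r0:4,r1:Add1,r2:Add2,r3:7
c11: stall | r0:4,r1:Add1,r2:Add2,r3:7
c12: stall | r0:4,r1:Add1,r2:Add2,r3:7
c13: CDB Add1=-3; issue SUB r2<-Add1 | r0:4,r1:-3,r2:Add1,r3:7
c14: CDB Add2=-8; issue MUL r3<-Mul1 | r0:4,r1:-3,r2:Add1,r3:Mul1
c15: - | r0:4,r1:-3,r2:Add1,r3:Mul1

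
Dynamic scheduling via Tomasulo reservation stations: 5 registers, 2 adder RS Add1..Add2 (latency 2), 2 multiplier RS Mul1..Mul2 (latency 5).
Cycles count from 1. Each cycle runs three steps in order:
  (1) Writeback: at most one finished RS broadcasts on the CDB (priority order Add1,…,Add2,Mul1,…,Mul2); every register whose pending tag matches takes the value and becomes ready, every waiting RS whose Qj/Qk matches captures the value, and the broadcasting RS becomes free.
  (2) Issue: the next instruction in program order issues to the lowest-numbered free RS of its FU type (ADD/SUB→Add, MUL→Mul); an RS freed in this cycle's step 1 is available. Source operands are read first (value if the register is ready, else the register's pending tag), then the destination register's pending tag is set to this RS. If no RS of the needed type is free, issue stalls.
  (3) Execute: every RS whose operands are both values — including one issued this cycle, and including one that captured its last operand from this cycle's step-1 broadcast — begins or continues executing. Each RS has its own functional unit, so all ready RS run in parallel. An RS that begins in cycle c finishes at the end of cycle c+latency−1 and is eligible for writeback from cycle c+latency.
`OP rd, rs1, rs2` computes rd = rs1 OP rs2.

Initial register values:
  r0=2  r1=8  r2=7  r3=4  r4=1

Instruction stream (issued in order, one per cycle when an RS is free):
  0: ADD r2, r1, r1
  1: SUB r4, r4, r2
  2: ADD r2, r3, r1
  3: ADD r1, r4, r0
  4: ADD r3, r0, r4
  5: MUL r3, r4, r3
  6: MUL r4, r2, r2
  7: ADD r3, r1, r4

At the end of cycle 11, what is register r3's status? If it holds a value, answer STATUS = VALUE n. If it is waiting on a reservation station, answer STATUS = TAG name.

cycle 1: issue ADD r2<-Add1 // r0:2,r1:8,r2:Add1,r3:4,r4:1
cycle 2: issue SUB r4<-Add2 // r0:2,r1:8,r2:Add1,r3:4,r4:Add2
cycle 3: CDB Add1=16; issue ADD r2<-Add1 // r0:2,r1:8,r2:Add1,r3:4,r4:Add2
cycle 4: stall // r0:2,r1:8,r2:Add1,r3:4,r4:Add2
cycle 5: CDB Add1=12; issue ADD r1<-Add1 // r0:2,r1:Add1,r2:12,r3:4,r4:Add2
cycle 6: CDB Add2=-15; issue ADD r3<-Add2 // r0:2,r1:Add1,r2:12,r3:Add2,r4:-15
cycle 7: issue MUL r3<-Mul1 // r0:2,r1:Add1,r2:12,r3:Mul1,r4:-15
cycle 8: CDB Add1=-13; issue MUL r4<-Mul2 // r0:2,r1:-13,r2:12,r3:Mul1,r4:Mul2
cycle 9: CDB Add2=-13; issue ADD r3<-Add1 // r0:2,r1:-13,r2:12,r3:Add1,r4:Mul2
cycle 10: - // r0:2,r1:-13,r2:12,r3:Add1,r4:Mul2
cycle 11: - // r0:2,r1:-13,r2:12,r3:Add1,r4:Mul2

STATUS = TAG Add1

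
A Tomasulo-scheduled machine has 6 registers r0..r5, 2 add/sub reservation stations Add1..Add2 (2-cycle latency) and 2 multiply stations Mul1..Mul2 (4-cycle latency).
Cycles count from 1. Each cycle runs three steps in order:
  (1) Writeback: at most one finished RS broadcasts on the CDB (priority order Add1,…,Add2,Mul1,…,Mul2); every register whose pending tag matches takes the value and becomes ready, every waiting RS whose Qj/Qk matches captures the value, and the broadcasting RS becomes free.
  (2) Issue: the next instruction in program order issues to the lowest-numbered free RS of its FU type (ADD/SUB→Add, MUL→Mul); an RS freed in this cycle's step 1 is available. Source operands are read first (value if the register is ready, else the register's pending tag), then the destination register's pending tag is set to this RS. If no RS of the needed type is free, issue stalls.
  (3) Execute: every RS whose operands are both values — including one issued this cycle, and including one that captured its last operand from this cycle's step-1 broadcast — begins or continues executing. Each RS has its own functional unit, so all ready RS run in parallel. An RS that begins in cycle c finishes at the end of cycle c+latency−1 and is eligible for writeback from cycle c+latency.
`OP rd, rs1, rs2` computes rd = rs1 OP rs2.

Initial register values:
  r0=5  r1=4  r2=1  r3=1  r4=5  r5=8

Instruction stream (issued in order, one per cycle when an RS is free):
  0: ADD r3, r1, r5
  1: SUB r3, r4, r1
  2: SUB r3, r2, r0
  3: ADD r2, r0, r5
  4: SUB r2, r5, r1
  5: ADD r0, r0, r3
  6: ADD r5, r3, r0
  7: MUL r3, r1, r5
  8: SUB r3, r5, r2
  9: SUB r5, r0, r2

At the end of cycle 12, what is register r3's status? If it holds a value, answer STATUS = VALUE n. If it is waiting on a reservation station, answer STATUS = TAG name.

STATUS = TAG Add2

  c1: issue ADD r3<-Add1  regs: r0:5,r1:4,r2:1,r3:Add1,r4:5,r5:8
  c2: issue SUB r3<-Add2  regs: r0:5,r1:4,r2:1,r3:Add2,r4:5,r5:8
  c3: CDB Add1=12; issue SUB r3<-Add1  regs: r0:5,r1:4,r2:1,r3:Add1,r4:5,r5:8
  c4: CDB Add2=1; issue ADD r2<-Add2  regs: r0:5,r1:4,r2:Add2,r3:Add1,r4:5,r5:8
  c5: CDB Add1=-4; issue SUB r2<-Add1  regs: r0:5,r1:4,r2:Add1,r3:-4,r4:5,r5:8
  c6: CDB Add2=13; issue ADD r0<-Add2  regs: r0:Add2,r1:4,r2:Add1,r3:-4,r4:5,r5:8
  c7: CDB Add1=4; issue ADD r5<-Add1  regs: r0:Add2,r1:4,r2:4,r3:-4,r4:5,r5:Add1
  c8: CDB Add2=1; issue MUL r3<-Mul1  regs: r0:1,r1:4,r2:4,r3:Mul1,r4:5,r5:Add1
  c9: issue SUB r3<-Add2  regs: r0:1,r1:4,r2:4,r3:Add2,r4:5,r5:Add1
  c10: CDB Add1=-3; issue SUB r5<-Add1  regs: r0:1,r1:4,r2:4,r3:Add2,r4:5,r5:Add1
  c11: -  regs: r0:1,r1:4,r2:4,r3:Add2,r4:5,r5:Add1
  c12: CDB Add1=-3  regs: r0:1,r1:4,r2:4,r3:Add2,r4:5,r5:-3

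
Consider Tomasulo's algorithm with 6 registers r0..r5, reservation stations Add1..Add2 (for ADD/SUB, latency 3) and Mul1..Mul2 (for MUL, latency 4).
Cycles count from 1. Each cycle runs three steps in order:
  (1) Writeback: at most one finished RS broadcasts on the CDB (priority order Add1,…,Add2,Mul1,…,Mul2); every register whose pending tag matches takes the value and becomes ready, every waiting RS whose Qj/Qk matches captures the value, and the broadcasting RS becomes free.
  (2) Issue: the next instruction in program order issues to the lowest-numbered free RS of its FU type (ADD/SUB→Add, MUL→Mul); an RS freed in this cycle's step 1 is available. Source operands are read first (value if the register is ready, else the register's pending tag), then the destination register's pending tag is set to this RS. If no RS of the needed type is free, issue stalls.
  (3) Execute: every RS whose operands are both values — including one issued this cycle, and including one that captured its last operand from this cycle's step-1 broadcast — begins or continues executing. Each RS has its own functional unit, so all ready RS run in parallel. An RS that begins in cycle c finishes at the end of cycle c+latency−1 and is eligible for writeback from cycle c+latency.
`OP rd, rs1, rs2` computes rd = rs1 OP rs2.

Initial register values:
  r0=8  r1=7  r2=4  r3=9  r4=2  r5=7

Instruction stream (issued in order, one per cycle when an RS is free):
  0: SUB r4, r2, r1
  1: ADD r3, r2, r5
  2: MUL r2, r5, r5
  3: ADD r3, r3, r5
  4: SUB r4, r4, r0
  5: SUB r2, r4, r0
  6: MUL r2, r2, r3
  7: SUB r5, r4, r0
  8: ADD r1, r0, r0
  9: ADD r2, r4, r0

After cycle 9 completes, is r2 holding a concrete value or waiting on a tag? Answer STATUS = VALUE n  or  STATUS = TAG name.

STATUS = TAG Mul1

  c1: issue SUB r4<-Add1  regs: r0:8,r1:7,r2:4,r3:9,r4:Add1,r5:7
  c2: issue ADD r3<-Add2  regs: r0:8,r1:7,r2:4,r3:Add2,r4:Add1,r5:7
  c3: issue MUL r2<-Mul1  regs: r0:8,r1:7,r2:Mul1,r3:Add2,r4:Add1,r5:7
  c4: CDB Add1=-3; issue ADD r3<-Add1  regs: r0:8,r1:7,r2:Mul1,r3:Add1,r4:-3,r5:7
  c5: CDB Add2=11; issue SUB r4<-Add2  regs: r0:8,r1:7,r2:Mul1,r3:Add1,r4:Add2,r5:7
  c6: stall  regs: r0:8,r1:7,r2:Mul1,r3:Add1,r4:Add2,r5:7
  c7: CDB Mul1=49; stall  regs: r0:8,r1:7,r2:49,r3:Add1,r4:Add2,r5:7
  c8: CDB Add1=18; issue SUB r2<-Add1  regs: r0:8,r1:7,r2:Add1,r3:18,r4:Add2,r5:7
  c9: CDB Add2=-11; issue MUL r2<-Mul1  regs: r0:8,r1:7,r2:Mul1,r3:18,r4:-11,r5:7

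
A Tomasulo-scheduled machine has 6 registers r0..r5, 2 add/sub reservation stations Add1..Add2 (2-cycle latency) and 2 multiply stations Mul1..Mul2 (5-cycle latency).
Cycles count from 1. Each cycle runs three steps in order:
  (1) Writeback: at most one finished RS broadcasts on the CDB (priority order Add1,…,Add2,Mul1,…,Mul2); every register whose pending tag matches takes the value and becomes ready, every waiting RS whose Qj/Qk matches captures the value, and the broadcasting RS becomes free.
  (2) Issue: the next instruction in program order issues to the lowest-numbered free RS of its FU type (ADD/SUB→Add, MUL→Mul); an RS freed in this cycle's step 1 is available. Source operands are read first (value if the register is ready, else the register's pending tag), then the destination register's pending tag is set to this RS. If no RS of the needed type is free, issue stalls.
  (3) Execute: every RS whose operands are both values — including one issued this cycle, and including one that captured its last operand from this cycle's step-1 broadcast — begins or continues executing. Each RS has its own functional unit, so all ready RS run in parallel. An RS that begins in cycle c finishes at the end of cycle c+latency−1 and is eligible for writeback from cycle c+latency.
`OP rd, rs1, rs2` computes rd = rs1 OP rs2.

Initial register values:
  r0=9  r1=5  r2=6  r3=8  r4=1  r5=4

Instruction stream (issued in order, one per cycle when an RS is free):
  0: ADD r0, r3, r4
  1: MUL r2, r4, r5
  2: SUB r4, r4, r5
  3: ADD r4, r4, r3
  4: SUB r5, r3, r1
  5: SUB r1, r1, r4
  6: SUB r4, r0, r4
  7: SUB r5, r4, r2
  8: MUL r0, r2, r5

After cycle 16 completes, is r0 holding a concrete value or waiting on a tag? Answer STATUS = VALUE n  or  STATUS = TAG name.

STATUS = TAG Mul1

cycle 1: issue ADD r0<-Add1 // r0:Add1,r1:5,r2:6,r3:8,r4:1,r5:4
cycle 2: issue MUL r2<-Mul1 // r0:Add1,r1:5,r2:Mul1,r3:8,r4:1,r5:4
cycle 3: CDB Add1=9; issue SUB r4<-Add1 // r0:9,r1:5,r2:Mul1,r3:8,r4:Add1,r5:4
cycle 4: issue ADD r4<-Add2 // r0:9,r1:5,r2:Mul1,r3:8,r4:Add2,r5:4
cycle 5: CDB Add1=-3; issue SUB r5<-Add1 // r0:9,r1:5,r2:Mul1,r3:8,r4:Add2,r5:Add1
cycle 6: stall // r0:9,r1:5,r2:Mul1,r3:8,r4:Add2,r5:Add1
cycle 7: CDB Add1=3; issue SUB r1<-Add1 // r0:9,r1:Add1,r2:Mul1,r3:8,r4:Add2,r5:3
cycle 8: CDB Add2=5; issue SUB r4<-Add2 // r0:9,r1:Add1,r2:Mul1,r3:8,r4:Add2,r5:3
cycle 9: CDB Mul1=4; stall // r0:9,r1:Add1,r2:4,r3:8,r4:Add2,r5:3
cycle 10: CDB Add1=0; issue SUB r5<-Add1 // r0:9,r1:0,r2:4,r3:8,r4:Add2,r5:Add1
cycle 11: CDB Add2=4; issue MUL r0<-Mul1 // r0:Mul1,r1:0,r2:4,r3:8,r4:4,r5:Add1
cycle 12: - // r0:Mul1,r1:0,r2:4,r3:8,r4:4,r5:Add1
cycle 13: CDB Add1=0 // r0:Mul1,r1:0,r2:4,r3:8,r4:4,r5:0
cycle 14: - // r0:Mul1,r1:0,r2:4,r3:8,r4:4,r5:0
cycle 15: - // r0:Mul1,r1:0,r2:4,r3:8,r4:4,r5:0
cycle 16: - // r0:Mul1,r1:0,r2:4,r3:8,r4:4,r5:0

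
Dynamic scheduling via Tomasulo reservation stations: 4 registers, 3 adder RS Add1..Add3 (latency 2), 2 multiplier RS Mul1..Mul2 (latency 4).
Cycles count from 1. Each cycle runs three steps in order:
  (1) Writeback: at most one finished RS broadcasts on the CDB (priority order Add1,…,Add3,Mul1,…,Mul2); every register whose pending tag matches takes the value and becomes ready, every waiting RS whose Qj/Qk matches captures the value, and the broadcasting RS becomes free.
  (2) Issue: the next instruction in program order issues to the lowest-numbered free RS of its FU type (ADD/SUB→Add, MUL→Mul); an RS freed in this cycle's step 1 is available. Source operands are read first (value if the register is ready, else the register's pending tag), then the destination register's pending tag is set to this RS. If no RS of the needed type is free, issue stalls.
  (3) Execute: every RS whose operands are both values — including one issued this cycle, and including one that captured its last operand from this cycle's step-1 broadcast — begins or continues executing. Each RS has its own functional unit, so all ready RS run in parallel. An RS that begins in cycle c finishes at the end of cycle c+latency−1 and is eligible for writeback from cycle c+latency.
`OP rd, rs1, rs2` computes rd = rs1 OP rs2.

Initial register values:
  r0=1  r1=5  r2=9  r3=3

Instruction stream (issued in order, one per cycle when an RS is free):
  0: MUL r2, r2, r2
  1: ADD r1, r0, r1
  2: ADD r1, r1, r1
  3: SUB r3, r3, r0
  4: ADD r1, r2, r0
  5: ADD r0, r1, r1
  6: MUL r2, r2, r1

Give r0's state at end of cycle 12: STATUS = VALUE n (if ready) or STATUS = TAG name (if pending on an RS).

STATUS = VALUE 164

c1: issue MUL r2<-Mul1 | r0:1,r1:5,r2:Mul1,r3:3
c2: issue ADD r1<-Add1 | r0:1,r1:Add1,r2:Mul1,r3:3
c3: issue ADD r1<-Add2 | r0:1,r1:Add2,r2:Mul1,r3:3
c4: CDB Add1=6; issue SUB r3<-Add1 | r0:1,r1:Add2,r2:Mul1,r3:Add1
c5: CDB Mul1=81; issue ADD r1<-Add3 | r0:1,r1:Add3,r2:81,r3:Add1
c6: CDB Add1=2; issue ADD r0<-Add1 | r0:Add1,r1:Add3,r2:81,r3:2
c7: CDB Add2=12; issue MUL r2<-Mul1 | r0:Add1,r1:Add3,r2:Mul1,r3:2
c8: CDB Add3=82 | r0:Add1,r1:82,r2:Mul1,r3:2
c9: - | r0:Add1,r1:82,r2:Mul1,r3:2
c10: CDB Add1=164 | r0:164,r1:82,r2:Mul1,r3:2
c11: - | r0:164,r1:82,r2:Mul1,r3:2
c12: CDB Mul1=6642 | r0:164,r1:82,r2:6642,r3:2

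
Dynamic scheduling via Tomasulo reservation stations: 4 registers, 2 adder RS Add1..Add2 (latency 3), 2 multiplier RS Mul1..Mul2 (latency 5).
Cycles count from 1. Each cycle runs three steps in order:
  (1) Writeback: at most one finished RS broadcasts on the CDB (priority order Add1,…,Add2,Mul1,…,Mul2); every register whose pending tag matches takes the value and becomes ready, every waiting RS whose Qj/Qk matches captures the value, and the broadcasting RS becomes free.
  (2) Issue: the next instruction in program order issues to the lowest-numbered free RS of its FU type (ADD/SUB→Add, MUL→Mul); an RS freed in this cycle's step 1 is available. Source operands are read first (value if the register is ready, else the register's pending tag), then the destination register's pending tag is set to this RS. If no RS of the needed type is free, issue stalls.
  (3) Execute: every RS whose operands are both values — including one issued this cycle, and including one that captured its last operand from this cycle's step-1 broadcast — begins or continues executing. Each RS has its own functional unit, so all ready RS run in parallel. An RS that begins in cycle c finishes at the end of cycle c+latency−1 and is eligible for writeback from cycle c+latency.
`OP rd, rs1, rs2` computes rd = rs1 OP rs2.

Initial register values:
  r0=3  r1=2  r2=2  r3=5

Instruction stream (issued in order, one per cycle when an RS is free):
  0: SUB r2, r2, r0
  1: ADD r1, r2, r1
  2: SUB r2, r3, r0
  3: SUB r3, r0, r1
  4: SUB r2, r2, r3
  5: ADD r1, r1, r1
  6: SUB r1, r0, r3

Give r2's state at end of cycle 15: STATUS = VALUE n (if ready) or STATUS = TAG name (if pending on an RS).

cycle 1: issue SUB r2<-Add1 // r0:3,r1:2,r2:Add1,r3:5
cycle 2: issue ADD r1<-Add2 // r0:3,r1:Add2,r2:Add1,r3:5
cycle 3: stall // r0:3,r1:Add2,r2:Add1,r3:5
cycle 4: CDB Add1=-1; issue SUB r2<-Add1 // r0:3,r1:Add2,r2:Add1,r3:5
cycle 5: stall // r0:3,r1:Add2,r2:Add1,r3:5
cycle 6: stall // r0:3,r1:Add2,r2:Add1,r3:5
cycle 7: CDB Add1=2; issue SUB r3<-Add1 // r0:3,r1:Add2,r2:2,r3:Add1
cycle 8: CDB Add2=1; issue SUB r2<-Add2 // r0:3,r1:1,r2:Add2,r3:Add1
cycle 9: stall // r0:3,r1:1,r2:Add2,r3:Add1
cycle 10: stall // r0:3,r1:1,r2:Add2,r3:Add1
cycle 11: CDB Add1=2; issue ADD r1<-Add1 // r0:3,r1:Add1,r2:Add2,r3:2
cycle 12: stall // r0:3,r1:Add1,r2:Add2,r3:2
cycle 13: stall // r0:3,r1:Add1,r2:Add2,r3:2
cycle 14: CDB Add1=2; issue SUB r1<-Add1 // r0:3,r1:Add1,r2:Add2,r3:2
cycle 15: CDB Add2=0 // r0:3,r1:Add1,r2:0,r3:2

STATUS = VALUE 0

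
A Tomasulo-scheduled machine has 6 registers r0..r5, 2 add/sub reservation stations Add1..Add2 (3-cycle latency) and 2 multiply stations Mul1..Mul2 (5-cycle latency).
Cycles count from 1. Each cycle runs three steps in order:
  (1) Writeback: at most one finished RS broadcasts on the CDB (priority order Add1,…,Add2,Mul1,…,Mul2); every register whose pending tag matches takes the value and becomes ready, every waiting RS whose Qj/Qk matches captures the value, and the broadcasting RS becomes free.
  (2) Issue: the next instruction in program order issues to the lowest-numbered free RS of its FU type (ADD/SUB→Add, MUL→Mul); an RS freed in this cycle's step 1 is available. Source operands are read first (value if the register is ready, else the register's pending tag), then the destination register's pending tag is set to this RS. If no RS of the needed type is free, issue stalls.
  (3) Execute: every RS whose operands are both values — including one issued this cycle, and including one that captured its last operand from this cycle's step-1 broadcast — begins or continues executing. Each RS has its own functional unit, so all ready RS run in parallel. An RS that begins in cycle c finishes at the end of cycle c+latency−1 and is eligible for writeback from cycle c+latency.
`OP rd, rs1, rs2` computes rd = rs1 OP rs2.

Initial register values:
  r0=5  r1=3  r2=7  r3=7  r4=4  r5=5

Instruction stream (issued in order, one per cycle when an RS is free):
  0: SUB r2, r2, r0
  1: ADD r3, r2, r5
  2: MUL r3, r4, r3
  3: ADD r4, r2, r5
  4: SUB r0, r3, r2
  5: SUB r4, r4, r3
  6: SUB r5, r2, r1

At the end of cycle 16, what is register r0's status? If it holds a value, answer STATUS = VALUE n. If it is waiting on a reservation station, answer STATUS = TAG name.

  c1: issue SUB r2<-Add1  regs: r0:5,r1:3,r2:Add1,r3:7,r4:4,r5:5
  c2: issue ADD r3<-Add2  regs: r0:5,r1:3,r2:Add1,r3:Add2,r4:4,r5:5
  c3: issue MUL r3<-Mul1  regs: r0:5,r1:3,r2:Add1,r3:Mul1,r4:4,r5:5
  c4: CDB Add1=2; issue ADD r4<-Add1  regs: r0:5,r1:3,r2:2,r3:Mul1,r4:Add1,r5:5
  c5: stall  regs: r0:5,r1:3,r2:2,r3:Mul1,r4:Add1,r5:5
  c6: stall  regs: r0:5,r1:3,r2:2,r3:Mul1,r4:Add1,r5:5
  c7: CDB Add1=7; issue SUB r0<-Add1  regs: r0:Add1,r1:3,r2:2,r3:Mul1,r4:7,r5:5
  c8: CDB Add2=7; issue SUB r4<-Add2  regs: r0:Add1,r1:3,r2:2,r3:Mul1,r4:Add2,r5:5
  c9: stall  regs: r0:Add1,r1:3,r2:2,r3:Mul1,r4:Add2,r5:5
  c10: stall  regs: r0:Add1,r1:3,r2:2,r3:Mul1,r4:Add2,r5:5
  c11: stall  regs: r0:Add1,r1:3,r2:2,r3:Mul1,r4:Add2,r5:5
  c12: stall  regs: r0:Add1,r1:3,r2:2,r3:Mul1,r4:Add2,r5:5
  c13: CDB Mul1=28; stall  regs: r0:Add1,r1:3,r2:2,r3:28,r4:Add2,r5:5
  c14: stall  regs: r0:Add1,r1:3,r2:2,r3:28,r4:Add2,r5:5
  c15: stall  regs: r0:Add1,r1:3,r2:2,r3:28,r4:Add2,r5:5
  c16: CDB Add1=26; issue SUB r5<-Add1  regs: r0:26,r1:3,r2:2,r3:28,r4:Add2,r5:Add1

STATUS = VALUE 26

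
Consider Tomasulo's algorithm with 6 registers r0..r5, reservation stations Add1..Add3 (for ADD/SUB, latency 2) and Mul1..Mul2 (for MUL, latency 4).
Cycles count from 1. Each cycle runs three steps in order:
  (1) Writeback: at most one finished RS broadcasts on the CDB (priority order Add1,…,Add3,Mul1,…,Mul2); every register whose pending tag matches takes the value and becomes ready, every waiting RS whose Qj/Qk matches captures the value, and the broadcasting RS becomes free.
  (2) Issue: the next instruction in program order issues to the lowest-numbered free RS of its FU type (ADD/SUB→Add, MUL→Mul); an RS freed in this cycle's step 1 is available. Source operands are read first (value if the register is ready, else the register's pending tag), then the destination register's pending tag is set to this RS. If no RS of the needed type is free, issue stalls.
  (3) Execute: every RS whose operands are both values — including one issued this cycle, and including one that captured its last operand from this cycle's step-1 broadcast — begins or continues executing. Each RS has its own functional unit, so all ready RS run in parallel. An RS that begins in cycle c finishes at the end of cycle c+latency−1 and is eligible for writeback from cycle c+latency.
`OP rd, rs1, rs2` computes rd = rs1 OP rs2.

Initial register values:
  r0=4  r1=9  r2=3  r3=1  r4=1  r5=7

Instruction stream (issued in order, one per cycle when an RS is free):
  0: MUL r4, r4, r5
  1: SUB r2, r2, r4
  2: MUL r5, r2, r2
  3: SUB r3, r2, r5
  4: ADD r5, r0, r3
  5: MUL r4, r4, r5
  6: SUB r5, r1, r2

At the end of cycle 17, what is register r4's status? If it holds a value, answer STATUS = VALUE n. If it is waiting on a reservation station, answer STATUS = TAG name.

STATUS = TAG Mul1

c1: issue MUL r4<-Mul1 | r0:4,r1:9,r2:3,r3:1,r4:Mul1,r5:7
c2: issue SUB r2<-Add1 | r0:4,r1:9,r2:Add1,r3:1,r4:Mul1,r5:7
c3: issue MUL r5<-Mul2 | r0:4,r1:9,r2:Add1,r3:1,r4:Mul1,r5:Mul2
c4: issue SUB r3<-Add2 | r0:4,r1:9,r2:Add1,r3:Add2,r4:Mul1,r5:Mul2
c5: CDB Mul1=7; issue ADD r5<-Add3 | r0:4,r1:9,r2:Add1,r3:Add2,r4:7,r5:Add3
c6: issue MUL r4<-Mul1 | r0:4,r1:9,r2:Add1,r3:Add2,r4:Mul1,r5:Add3
c7: CDB Add1=-4; issue SUB r5<-Add1 | r0:4,r1:9,r2:-4,r3:Add2,r4:Mul1,r5:Add1
c8: - | r0:4,r1:9,r2:-4,r3:Add2,r4:Mul1,r5:Add1
c9: CDB Add1=13 | r0:4,r1:9,r2:-4,r3:Add2,r4:Mul1,r5:13
c10: - | r0:4,r1:9,r2:-4,r3:Add2,r4:Mul1,r5:13
c11: CDB Mul2=16 | r0:4,r1:9,r2:-4,r3:Add2,r4:Mul1,r5:13
c12: - | r0:4,r1:9,r2:-4,r3:Add2,r4:Mul1,r5:13
c13: CDB Add2=-20 | r0:4,r1:9,r2:-4,r3:-20,r4:Mul1,r5:13
c14: - | r0:4,r1:9,r2:-4,r3:-20,r4:Mul1,r5:13
c15: CDB Add3=-16 | r0:4,r1:9,r2:-4,r3:-20,r4:Mul1,r5:13
c16: - | r0:4,r1:9,r2:-4,r3:-20,r4:Mul1,r5:13
c17: - | r0:4,r1:9,r2:-4,r3:-20,r4:Mul1,r5:13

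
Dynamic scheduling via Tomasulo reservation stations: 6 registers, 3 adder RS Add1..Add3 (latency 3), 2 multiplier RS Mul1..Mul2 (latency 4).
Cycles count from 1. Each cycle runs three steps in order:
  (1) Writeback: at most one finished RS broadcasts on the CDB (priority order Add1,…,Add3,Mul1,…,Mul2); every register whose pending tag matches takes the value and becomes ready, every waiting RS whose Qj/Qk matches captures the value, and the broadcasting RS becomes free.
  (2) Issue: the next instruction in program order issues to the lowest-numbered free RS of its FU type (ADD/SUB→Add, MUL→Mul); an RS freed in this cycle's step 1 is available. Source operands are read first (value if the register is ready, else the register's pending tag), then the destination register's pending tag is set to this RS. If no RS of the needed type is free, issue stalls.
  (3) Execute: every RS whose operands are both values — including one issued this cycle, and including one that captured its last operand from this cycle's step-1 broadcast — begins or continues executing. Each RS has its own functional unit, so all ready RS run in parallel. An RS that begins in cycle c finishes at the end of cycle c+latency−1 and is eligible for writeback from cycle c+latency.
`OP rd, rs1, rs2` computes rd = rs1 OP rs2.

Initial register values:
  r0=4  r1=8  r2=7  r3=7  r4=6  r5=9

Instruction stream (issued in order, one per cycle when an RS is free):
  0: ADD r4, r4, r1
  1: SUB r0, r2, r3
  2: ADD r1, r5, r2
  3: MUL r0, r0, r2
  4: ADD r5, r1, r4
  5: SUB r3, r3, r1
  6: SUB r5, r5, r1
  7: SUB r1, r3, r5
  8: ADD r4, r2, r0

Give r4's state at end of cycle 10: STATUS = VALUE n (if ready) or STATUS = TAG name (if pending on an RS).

STATUS = TAG Add2

cycle 1: issue ADD r4<-Add1 // r0:4,r1:8,r2:7,r3:7,r4:Add1,r5:9
cycle 2: issue SUB r0<-Add2 // r0:Add2,r1:8,r2:7,r3:7,r4:Add1,r5:9
cycle 3: issue ADD r1<-Add3 // r0:Add2,r1:Add3,r2:7,r3:7,r4:Add1,r5:9
cycle 4: CDB Add1=14; issue MUL r0<-Mul1 // r0:Mul1,r1:Add3,r2:7,r3:7,r4:14,r5:9
cycle 5: CDB Add2=0; issue ADD r5<-Add1 // r0:Mul1,r1:Add3,r2:7,r3:7,r4:14,r5:Add1
cycle 6: CDB Add3=16; issue SUB r3<-Add2 // r0:Mul1,r1:16,r2:7,r3:Add2,r4:14,r5:Add1
cycle 7: issue SUB r5<-Add3 // r0:Mul1,r1:16,r2:7,r3:Add2,r4:14,r5:Add3
cycle 8: stall // r0:Mul1,r1:16,r2:7,r3:Add2,r4:14,r5:Add3
cycle 9: CDB Add1=30; issue SUB r1<-Add1 // r0:Mul1,r1:Add1,r2:7,r3:Add2,r4:14,r5:Add3
cycle 10: CDB Add2=-9; issue ADD r4<-Add2 // r0:Mul1,r1:Add1,r2:7,r3:-9,r4:Add2,r5:Add3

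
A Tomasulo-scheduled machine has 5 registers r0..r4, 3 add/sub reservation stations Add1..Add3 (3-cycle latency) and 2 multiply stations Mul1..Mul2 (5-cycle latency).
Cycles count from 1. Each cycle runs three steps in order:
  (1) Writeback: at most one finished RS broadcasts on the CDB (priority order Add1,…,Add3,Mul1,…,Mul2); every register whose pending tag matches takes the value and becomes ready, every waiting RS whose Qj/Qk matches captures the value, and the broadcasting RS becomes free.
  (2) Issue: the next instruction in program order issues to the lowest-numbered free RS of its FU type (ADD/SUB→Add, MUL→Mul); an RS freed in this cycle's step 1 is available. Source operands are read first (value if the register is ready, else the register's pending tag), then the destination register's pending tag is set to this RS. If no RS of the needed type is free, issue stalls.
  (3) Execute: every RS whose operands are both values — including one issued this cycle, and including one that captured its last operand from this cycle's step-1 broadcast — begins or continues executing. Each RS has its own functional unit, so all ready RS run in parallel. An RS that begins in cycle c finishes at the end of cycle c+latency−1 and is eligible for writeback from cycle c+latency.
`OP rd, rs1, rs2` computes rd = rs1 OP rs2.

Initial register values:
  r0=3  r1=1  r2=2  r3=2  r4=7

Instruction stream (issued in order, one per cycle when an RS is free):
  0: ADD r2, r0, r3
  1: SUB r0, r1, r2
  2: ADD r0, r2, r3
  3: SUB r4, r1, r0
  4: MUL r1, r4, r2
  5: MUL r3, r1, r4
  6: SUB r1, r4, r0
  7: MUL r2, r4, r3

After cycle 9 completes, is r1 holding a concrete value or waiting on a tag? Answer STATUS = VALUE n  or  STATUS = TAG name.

STATUS = TAG Add2

c1: issue ADD r2<-Add1 | r0:3,r1:1,r2:Add1,r3:2,r4:7
c2: issue SUB r0<-Add2 | r0:Add2,r1:1,r2:Add1,r3:2,r4:7
c3: issue ADD r0<-Add3 | r0:Add3,r1:1,r2:Add1,r3:2,r4:7
c4: CDB Add1=5; issue SUB r4<-Add1 | r0:Add3,r1:1,r2:5,r3:2,r4:Add1
c5: issue MUL r1<-Mul1 | r0:Add3,r1:Mul1,r2:5,r3:2,r4:Add1
c6: issue MUL r3<-Mul2 | r0:Add3,r1:Mul1,r2:5,r3:Mul2,r4:Add1
c7: CDB Add2=-4; issue SUB r1<-Add2 | r0:Add3,r1:Add2,r2:5,r3:Mul2,r4:Add1
c8: CDB Add3=7; stall | r0:7,r1:Add2,r2:5,r3:Mul2,r4:Add1
c9: stall | r0:7,r1:Add2,r2:5,r3:Mul2,r4:Add1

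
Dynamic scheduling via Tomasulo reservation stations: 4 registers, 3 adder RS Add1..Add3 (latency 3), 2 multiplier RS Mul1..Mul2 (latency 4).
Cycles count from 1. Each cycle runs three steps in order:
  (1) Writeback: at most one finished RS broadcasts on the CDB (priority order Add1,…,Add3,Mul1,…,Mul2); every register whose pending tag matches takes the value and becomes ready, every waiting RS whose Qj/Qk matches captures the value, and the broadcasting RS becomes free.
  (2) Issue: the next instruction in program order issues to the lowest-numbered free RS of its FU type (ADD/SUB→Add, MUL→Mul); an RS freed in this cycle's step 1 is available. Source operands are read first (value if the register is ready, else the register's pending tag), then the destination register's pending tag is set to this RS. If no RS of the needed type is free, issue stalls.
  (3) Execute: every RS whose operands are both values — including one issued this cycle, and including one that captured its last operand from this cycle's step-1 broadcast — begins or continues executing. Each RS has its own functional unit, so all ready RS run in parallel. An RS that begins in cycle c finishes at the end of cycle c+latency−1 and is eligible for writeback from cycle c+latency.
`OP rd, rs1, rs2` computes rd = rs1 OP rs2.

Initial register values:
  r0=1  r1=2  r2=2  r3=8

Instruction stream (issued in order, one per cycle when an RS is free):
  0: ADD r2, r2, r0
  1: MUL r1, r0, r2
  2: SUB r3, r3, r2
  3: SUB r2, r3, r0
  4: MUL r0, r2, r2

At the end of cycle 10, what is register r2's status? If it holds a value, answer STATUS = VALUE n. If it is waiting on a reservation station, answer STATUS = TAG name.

cycle 1: issue ADD r2<-Add1 // r0:1,r1:2,r2:Add1,r3:8
cycle 2: issue MUL r1<-Mul1 // r0:1,r1:Mul1,r2:Add1,r3:8
cycle 3: issue SUB r3<-Add2 // r0:1,r1:Mul1,r2:Add1,r3:Add2
cycle 4: CDB Add1=3; issue SUB r2<-Add1 // r0:1,r1:Mul1,r2:Add1,r3:Add2
cycle 5: issue MUL r0<-Mul2 // r0:Mul2,r1:Mul1,r2:Add1,r3:Add2
cycle 6: - // r0:Mul2,r1:Mul1,r2:Add1,r3:Add2
cycle 7: CDB Add2=5 // r0:Mul2,r1:Mul1,r2:Add1,r3:5
cycle 8: CDB Mul1=3 // r0:Mul2,r1:3,r2:Add1,r3:5
cycle 9: - // r0:Mul2,r1:3,r2:Add1,r3:5
cycle 10: CDB Add1=4 // r0:Mul2,r1:3,r2:4,r3:5

STATUS = VALUE 4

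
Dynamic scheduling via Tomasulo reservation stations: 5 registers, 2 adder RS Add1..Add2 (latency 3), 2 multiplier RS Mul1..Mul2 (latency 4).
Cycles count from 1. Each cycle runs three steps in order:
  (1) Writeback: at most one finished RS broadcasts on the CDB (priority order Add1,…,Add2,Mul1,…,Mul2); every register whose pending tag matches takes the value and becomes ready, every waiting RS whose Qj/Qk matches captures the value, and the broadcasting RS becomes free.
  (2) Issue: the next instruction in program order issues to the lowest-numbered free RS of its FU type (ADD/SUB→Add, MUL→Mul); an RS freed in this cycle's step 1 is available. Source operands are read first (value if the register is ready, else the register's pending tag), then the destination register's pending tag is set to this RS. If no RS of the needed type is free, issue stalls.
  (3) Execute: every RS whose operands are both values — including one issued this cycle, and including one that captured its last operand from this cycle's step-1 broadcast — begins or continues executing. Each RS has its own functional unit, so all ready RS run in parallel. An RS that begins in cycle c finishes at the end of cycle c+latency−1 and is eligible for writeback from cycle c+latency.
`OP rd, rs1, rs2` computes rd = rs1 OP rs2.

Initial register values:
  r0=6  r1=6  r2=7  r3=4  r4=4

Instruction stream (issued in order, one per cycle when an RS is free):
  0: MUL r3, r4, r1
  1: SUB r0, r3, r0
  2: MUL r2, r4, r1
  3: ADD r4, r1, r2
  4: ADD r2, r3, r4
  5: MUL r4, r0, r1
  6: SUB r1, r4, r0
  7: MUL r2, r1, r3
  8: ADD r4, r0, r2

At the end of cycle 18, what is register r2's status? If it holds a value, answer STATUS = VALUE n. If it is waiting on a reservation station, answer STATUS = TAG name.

  c1: issue MUL r3<-Mul1  regs: r0:6,r1:6,r2:7,r3:Mul1,r4:4
  c2: issue SUB r0<-Add1  regs: r0:Add1,r1:6,r2:7,r3:Mul1,r4:4
  c3: issue MUL r2<-Mul2  regs: r0:Add1,r1:6,r2:Mul2,r3:Mul1,r4:4
  c4: issue ADD r4<-Add2  regs: r0:Add1,r1:6,r2:Mul2,r3:Mul1,r4:Add2
  c5: CDB Mul1=24; stall  regs: r0:Add1,r1:6,r2:Mul2,r3:24,r4:Add2
  c6: stall  regs: r0:Add1,r1:6,r2:Mul2,r3:24,r4:Add2
  c7: CDB Mul2=24; stall  regs: r0:Add1,r1:6,r2:24,r3:24,r4:Add2
  c8: CDB Add1=18; issue ADD r2<-Add1  regs: r0:18,r1:6,r2:Add1,r3:24,r4:Add2
  c9: issue MUL r4<-Mul1  regs: r0:18,r1:6,r2:Add1,r3:24,r4:Mul1
  c10: CDB Add2=30; issue SUB r1<-Add2  regs: r0:18,r1:Add2,r2:Add1,r3:24,r4:Mul1
  c11: issue MUL r2<-Mul2  regs: r0:18,r1:Add2,r2:Mul2,r3:24,r4:Mul1
  c12: stall  regs: r0:18,r1:Add2,r2:Mul2,r3:24,r4:Mul1
  c13: CDB Add1=54; issue ADD r4<-Add1  regs: r0:18,r1:Add2,r2:Mul2,r3:24,r4:Add1
  c14: CDB Mul1=108  regs: r0:18,r1:Add2,r2:Mul2,r3:24,r4:Add1
  c15: -  regs: r0:18,r1:Add2,r2:Mul2,r3:24,r4:Add1
  c16: -  regs: r0:18,r1:Add2,r2:Mul2,r3:24,r4:Add1
  c17: CDB Add2=90  regs: r0:18,r1:90,r2:Mul2,r3:24,r4:Add1
  c18: -  regs: r0:18,r1:90,r2:Mul2,r3:24,r4:Add1

STATUS = TAG Mul2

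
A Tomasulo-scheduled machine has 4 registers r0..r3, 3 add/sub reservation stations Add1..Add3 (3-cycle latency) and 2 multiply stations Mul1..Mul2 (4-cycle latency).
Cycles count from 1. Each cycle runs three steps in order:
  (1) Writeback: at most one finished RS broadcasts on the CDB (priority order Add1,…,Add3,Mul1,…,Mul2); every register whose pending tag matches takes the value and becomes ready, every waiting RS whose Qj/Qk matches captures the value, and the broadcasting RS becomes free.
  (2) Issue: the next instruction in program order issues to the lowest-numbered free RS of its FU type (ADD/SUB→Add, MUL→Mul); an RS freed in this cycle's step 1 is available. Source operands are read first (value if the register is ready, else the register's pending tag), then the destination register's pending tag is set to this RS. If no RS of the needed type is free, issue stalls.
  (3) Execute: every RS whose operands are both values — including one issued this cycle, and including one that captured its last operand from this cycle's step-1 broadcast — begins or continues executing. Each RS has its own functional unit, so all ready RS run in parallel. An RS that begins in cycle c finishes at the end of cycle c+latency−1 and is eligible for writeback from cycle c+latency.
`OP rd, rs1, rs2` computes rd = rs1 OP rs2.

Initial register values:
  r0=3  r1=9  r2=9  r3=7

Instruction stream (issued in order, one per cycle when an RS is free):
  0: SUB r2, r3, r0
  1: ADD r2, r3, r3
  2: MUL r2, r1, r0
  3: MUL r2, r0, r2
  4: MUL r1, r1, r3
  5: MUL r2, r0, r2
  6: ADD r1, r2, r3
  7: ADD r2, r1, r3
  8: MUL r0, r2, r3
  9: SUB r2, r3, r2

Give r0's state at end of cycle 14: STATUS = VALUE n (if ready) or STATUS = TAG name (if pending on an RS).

cycle 1: issue SUB r2<-Add1 // r0:3,r1:9,r2:Add1,r3:7
cycle 2: issue ADD r2<-Add2 // r0:3,r1:9,r2:Add2,r3:7
cycle 3: issue MUL r2<-Mul1 // r0:3,r1:9,r2:Mul1,r3:7
cycle 4: CDB Add1=4; issue MUL r2<-Mul2 // r0:3,r1:9,r2:Mul2,r3:7
cycle 5: CDB Add2=14; stall // r0:3,r1:9,r2:Mul2,r3:7
cycle 6: stall // r0:3,r1:9,r2:Mul2,r3:7
cycle 7: CDB Mul1=27; issue MUL r1<-Mul1 // r0:3,r1:Mul1,r2:Mul2,r3:7
cycle 8: stall // r0:3,r1:Mul1,r2:Mul2,r3:7
cycle 9: stall // r0:3,r1:Mul1,r2:Mul2,r3:7
cycle 10: stall // r0:3,r1:Mul1,r2:Mul2,r3:7
cycle 11: CDB Mul1=63; issue MUL r2<-Mul1 // r0:3,r1:63,r2:Mul1,r3:7
cycle 12: CDB Mul2=81; issue ADD r1<-Add1 // r0:3,r1:Add1,r2:Mul1,r3:7
cycle 13: issue ADD r2<-Add2 // r0:3,r1:Add1,r2:Add2,r3:7
cycle 14: issue MUL r0<-Mul2 // r0:Mul2,r1:Add1,r2:Add2,r3:7

STATUS = TAG Mul2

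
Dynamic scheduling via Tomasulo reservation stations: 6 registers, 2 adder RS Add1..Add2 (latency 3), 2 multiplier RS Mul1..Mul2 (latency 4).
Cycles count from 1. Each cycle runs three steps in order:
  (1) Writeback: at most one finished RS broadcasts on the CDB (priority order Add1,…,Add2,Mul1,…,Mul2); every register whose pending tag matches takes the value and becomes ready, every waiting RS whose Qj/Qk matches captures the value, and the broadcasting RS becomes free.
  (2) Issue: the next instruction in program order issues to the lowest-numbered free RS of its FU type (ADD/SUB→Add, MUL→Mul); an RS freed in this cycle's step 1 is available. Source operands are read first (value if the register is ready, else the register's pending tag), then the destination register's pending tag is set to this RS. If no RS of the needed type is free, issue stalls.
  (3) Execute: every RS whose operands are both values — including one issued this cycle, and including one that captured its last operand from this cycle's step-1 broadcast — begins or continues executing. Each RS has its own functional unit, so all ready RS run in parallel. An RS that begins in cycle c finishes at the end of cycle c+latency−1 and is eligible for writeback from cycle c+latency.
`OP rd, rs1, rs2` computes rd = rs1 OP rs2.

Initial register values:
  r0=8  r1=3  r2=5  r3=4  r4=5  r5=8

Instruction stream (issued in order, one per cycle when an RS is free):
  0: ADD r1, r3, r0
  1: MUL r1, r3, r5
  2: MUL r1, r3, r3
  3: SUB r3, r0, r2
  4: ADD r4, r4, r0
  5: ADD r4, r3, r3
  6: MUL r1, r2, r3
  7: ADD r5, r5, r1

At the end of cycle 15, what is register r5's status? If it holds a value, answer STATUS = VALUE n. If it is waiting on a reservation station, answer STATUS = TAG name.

cycle 1: issue ADD r1<-Add1 // r0:8,r1:Add1,r2:5,r3:4,r4:5,r5:8
cycle 2: issue MUL r1<-Mul1 // r0:8,r1:Mul1,r2:5,r3:4,r4:5,r5:8
cycle 3: issue MUL r1<-Mul2 // r0:8,r1:Mul2,r2:5,r3:4,r4:5,r5:8
cycle 4: CDB Add1=12; issue SUB r3<-Add1 // r0:8,r1:Mul2,r2:5,r3:Add1,r4:5,r5:8
cycle 5: issue ADD r4<-Add2 // r0:8,r1:Mul2,r2:5,r3:Add1,r4:Add2,r5:8
cycle 6: CDB Mul1=32; stall // r0:8,r1:Mul2,r2:5,r3:Add1,r4:Add2,r5:8
cycle 7: CDB Add1=3; issue ADD r4<-Add1 // r0:8,r1:Mul2,r2:5,r3:3,r4:Add1,r5:8
cycle 8: CDB Add2=13; issue MUL r1<-Mul1 // r0:8,r1:Mul1,r2:5,r3:3,r4:Add1,r5:8
cycle 9: CDB Mul2=16; issue ADD r5<-Add2 // r0:8,r1:Mul1,r2:5,r3:3,r4:Add1,r5:Add2
cycle 10: CDB Add1=6 // r0:8,r1:Mul1,r2:5,r3:3,r4:6,r5:Add2
cycle 11: - // r0:8,r1:Mul1,r2:5,r3:3,r4:6,r5:Add2
cycle 12: CDB Mul1=15 // r0:8,r1:15,r2:5,r3:3,r4:6,r5:Add2
cycle 13: - // r0:8,r1:15,r2:5,r3:3,r4:6,r5:Add2
cycle 14: - // r0:8,r1:15,r2:5,r3:3,r4:6,r5:Add2
cycle 15: CDB Add2=23 // r0:8,r1:15,r2:5,r3:3,r4:6,r5:23

STATUS = VALUE 23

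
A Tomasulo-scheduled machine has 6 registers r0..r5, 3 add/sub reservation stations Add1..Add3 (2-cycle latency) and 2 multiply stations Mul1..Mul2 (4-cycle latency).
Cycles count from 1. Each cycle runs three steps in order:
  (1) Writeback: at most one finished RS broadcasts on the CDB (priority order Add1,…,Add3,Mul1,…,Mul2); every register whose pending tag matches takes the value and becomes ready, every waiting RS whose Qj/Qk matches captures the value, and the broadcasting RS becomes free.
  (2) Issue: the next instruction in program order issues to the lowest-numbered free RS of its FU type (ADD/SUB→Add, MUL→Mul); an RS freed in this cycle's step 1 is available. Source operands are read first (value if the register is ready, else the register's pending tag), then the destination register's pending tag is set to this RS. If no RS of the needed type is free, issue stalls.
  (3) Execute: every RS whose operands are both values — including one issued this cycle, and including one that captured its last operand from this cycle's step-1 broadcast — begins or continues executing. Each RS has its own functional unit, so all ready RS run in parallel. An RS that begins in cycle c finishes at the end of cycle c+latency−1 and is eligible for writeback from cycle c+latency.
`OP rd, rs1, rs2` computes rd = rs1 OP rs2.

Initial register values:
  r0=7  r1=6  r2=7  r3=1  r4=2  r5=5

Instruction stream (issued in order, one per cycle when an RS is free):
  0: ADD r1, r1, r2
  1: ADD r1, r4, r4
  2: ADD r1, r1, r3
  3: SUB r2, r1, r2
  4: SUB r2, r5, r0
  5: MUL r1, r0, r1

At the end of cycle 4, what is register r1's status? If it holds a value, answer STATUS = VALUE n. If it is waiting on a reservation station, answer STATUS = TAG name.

cycle 1: issue ADD r1<-Add1 // r0:7,r1:Add1,r2:7,r3:1,r4:2,r5:5
cycle 2: issue ADD r1<-Add2 // r0:7,r1:Add2,r2:7,r3:1,r4:2,r5:5
cycle 3: CDB Add1=13; issue ADD r1<-Add1 // r0:7,r1:Add1,r2:7,r3:1,r4:2,r5:5
cycle 4: CDB Add2=4; issue SUB r2<-Add2 // r0:7,r1:Add1,r2:Add2,r3:1,r4:2,r5:5

STATUS = TAG Add1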